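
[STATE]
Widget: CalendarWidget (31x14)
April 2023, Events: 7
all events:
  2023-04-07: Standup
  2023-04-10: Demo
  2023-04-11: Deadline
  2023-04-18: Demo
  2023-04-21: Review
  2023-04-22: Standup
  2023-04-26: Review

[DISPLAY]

           April 2023          
Mo Tu We Th Fr Sa Su           
                1  2           
 3  4  5  6  7*  8  9          
10* 11* 12 13 14 15 16         
17 18* 19 20 21* 22* 23        
24 25 26* 27 28 29 30          
                               
                               
                               
                               
                               
                               
                               


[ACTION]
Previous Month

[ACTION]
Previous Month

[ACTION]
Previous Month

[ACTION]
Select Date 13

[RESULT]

          January 2023         
Mo Tu We Th Fr Sa Su           
                   1           
 2  3  4  5  6  7  8           
 9 10 11 12 [13] 14 15         
16 17 18 19 20 21 22           
23 24 25 26 27 28 29           
30 31                          
                               
                               
                               
                               
                               
                               


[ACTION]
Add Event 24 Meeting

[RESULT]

          January 2023         
Mo Tu We Th Fr Sa Su           
                   1           
 2  3  4  5  6  7  8           
 9 10 11 12 [13] 14 15         
16 17 18 19 20 21 22           
23 24* 25 26 27 28 29          
30 31                          
                               
                               
                               
                               
                               
                               


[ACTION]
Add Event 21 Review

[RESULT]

          January 2023         
Mo Tu We Th Fr Sa Su           
                   1           
 2  3  4  5  6  7  8           
 9 10 11 12 [13] 14 15         
16 17 18 19 20 21* 22          
23 24* 25 26 27 28 29          
30 31                          
                               
                               
                               
                               
                               
                               


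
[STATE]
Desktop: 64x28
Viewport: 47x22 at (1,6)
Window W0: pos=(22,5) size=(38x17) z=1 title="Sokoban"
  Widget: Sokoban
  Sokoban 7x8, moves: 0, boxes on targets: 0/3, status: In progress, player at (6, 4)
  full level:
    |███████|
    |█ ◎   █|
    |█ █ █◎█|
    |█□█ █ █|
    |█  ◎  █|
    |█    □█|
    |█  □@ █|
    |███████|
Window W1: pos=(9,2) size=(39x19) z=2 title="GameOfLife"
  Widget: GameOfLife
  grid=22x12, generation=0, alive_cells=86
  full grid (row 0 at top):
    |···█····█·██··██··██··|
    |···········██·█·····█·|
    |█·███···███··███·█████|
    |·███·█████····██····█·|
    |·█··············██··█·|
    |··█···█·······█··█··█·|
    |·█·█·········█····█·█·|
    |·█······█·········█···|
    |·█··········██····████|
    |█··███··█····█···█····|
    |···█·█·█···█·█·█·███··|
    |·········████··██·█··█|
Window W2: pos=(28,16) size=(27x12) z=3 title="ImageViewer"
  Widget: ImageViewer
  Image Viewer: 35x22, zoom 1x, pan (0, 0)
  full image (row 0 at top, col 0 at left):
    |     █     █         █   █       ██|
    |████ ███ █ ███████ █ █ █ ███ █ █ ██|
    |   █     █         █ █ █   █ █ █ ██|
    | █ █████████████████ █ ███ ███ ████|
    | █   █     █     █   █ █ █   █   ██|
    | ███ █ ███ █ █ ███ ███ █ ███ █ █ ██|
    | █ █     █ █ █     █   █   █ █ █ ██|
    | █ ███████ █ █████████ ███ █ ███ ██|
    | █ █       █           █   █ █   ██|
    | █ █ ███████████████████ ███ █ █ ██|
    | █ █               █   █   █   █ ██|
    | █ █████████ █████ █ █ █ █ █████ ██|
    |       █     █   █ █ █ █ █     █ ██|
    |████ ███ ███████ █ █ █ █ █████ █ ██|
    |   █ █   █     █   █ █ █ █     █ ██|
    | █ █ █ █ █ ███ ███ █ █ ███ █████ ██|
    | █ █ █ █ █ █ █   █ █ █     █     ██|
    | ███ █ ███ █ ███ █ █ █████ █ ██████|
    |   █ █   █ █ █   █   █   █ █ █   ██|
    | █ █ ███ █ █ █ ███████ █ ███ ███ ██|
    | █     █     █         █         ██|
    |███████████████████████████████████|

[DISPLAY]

        ┃···█····█·██··██··██··               ┃
        ┃···········██·█·····█·               ┃
        ┃█·███···███··███·█████               ┃
        ┃·███·█████····██····█·               ┃
        ┃·█··············██··█·               ┃
        ┃··█···█·······█··█··█·               ┃
        ┃·█·█·········█····█·█·               ┃
        ┃·█······█·········█···               ┃
        ┃·█··········██····████               ┃
        ┃█··███··█····█···█····               ┃
        ┃···█·█·█···█·█·█·█┏━━━━━━━━━━━━━━━━━━━
        ┃·········████··██·┃ ImageViewer       
        ┃                  ┠───────────────────
        ┃                  ┃     █     █       
        ┗━━━━━━━━━━━━━━━━━━┃████ ███ █ ███████ 
                     ┗━━━━━┃   █     █         
                           ┃ █ ████████████████
                           ┃ █   █     █     █ 
                           ┃ ███ █ ███ █ █ ███ 
                           ┃ █ █     █ █ █     
                           ┃ █ ███████ █ ██████
                           ┗━━━━━━━━━━━━━━━━━━━


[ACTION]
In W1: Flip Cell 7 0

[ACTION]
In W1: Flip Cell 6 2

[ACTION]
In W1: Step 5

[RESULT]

        ┃······················               ┃
        ┃···█······█···········               ┃
        ┃··█·····██············               ┃
        ┃···██·█··█···█··██····               ┃
        ┃····█·█···█·█······██·               ┃
        ┃················█··█·█               ┃
        ┃·███··········█······█               ┃
        ┃····█·█······██·······               ┃
        ┃█···█████··██·······█·               ┃
        ┃·████··██·█████······█               ┃
        ┃······█··█·█··███·┏━━━━━━━━━━━━━━━━━━━
        ┃·······████·······┃ ImageViewer       
        ┃                  ┠───────────────────
        ┃                  ┃     █     █       
        ┗━━━━━━━━━━━━━━━━━━┃████ ███ █ ███████ 
                     ┗━━━━━┃   █     █         
                           ┃ █ ████████████████
                           ┃ █   █     █     █ 
                           ┃ ███ █ ███ █ █ ███ 
                           ┃ █ █     █ █ █     
                           ┃ █ ███████ █ ██████
                           ┗━━━━━━━━━━━━━━━━━━━


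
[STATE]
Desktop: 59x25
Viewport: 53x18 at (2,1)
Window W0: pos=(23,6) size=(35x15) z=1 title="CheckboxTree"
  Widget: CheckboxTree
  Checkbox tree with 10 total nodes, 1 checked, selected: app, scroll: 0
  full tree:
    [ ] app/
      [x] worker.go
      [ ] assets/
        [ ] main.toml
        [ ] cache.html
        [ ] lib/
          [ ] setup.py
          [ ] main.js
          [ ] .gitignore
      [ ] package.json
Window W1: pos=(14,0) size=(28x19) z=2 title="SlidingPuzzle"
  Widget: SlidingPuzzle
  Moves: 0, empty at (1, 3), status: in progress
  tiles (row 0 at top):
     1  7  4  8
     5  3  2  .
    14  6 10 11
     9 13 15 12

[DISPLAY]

            ┃ SlidingPuzzle            ┃             
            ┠──────────────────────────┨             
            ┃┌────┬────┬────┬────┐     ┃             
            ┃│  1 │  7 │  4 │  8 │     ┃             
            ┃├────┼────┼────┼────┤     ┃             
            ┃│  5 │  3 │  2 │    │     ┃━━━━━━━━━━━━━
            ┃├────┼────┼────┼────┤     ┃             
            ┃│ 14 │  6 │ 10 │ 11 │     ┃─────────────
            ┃├────┼────┼────┼────┤     ┃             
            ┃│  9 │ 13 │ 15 │ 12 │     ┃             
            ┃└────┴────┴────┴────┘     ┃             
            ┃Moves: 0                  ┃             
            ┃                          ┃l            
            ┃                          ┃             
            ┃                          ┃y            
            ┃                          ┃             
            ┃                          ┃ore          
            ┗━━━━━━━━━━━━━━━━━━━━━━━━━━┛n            


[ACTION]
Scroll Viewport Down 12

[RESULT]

            ┃├────┼────┼────┼────┤     ┃             
            ┃│ 14 │  6 │ 10 │ 11 │     ┃─────────────
            ┃├────┼────┼────┼────┤     ┃             
            ┃│  9 │ 13 │ 15 │ 12 │     ┃             
            ┃└────┴────┴────┴────┘     ┃             
            ┃Moves: 0                  ┃             
            ┃                          ┃l            
            ┃                          ┃             
            ┃                          ┃y            
            ┃                          ┃             
            ┃                          ┃ore          
            ┗━━━━━━━━━━━━━━━━━━━━━━━━━━┛n            
                     ┃                               
                     ┗━━━━━━━━━━━━━━━━━━━━━━━━━━━━━━━
                                                     
                                                     
                                                     
                                                     


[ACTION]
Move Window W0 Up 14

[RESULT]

            ┃├────┼────┼────┼────┤     ┃l            
            ┃│ 14 │  6 │ 10 │ 11 │     ┃             
            ┃├────┼────┼────┼────┤     ┃y            
            ┃│  9 │ 13 │ 15 │ 12 │     ┃             
            ┃└────┴────┴────┴────┘     ┃ore          
            ┃Moves: 0                  ┃n            
            ┃                          ┃             
            ┃                          ┃━━━━━━━━━━━━━
            ┃                          ┃             
            ┃                          ┃             
            ┃                          ┃             
            ┗━━━━━━━━━━━━━━━━━━━━━━━━━━┛             
                                                     
                                                     
                                                     
                                                     
                                                     
                                                     


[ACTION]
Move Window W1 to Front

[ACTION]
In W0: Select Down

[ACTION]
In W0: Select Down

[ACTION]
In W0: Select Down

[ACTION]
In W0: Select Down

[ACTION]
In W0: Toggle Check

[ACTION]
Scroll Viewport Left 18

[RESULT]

              ┃├────┼────┼────┼────┤     ┃l          
              ┃│ 14 │  6 │ 10 │ 11 │     ┃           
              ┃├────┼────┼────┼────┤     ┃y          
              ┃│  9 │ 13 │ 15 │ 12 │     ┃           
              ┃└────┴────┴────┴────┘     ┃ore        
              ┃Moves: 0                  ┃n          
              ┃                          ┃           
              ┃                          ┃━━━━━━━━━━━
              ┃                          ┃           
              ┃                          ┃           
              ┃                          ┃           
              ┗━━━━━━━━━━━━━━━━━━━━━━━━━━┛           
                                                     
                                                     
                                                     
                                                     
                                                     
                                                     


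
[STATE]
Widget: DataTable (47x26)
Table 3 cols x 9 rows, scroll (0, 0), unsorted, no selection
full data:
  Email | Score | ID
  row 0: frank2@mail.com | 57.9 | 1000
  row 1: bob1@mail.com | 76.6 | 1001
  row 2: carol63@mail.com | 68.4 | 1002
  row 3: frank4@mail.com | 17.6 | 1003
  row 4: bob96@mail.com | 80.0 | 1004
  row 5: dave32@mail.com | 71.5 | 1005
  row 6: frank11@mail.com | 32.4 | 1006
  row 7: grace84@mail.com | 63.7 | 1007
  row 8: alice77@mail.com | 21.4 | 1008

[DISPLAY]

Email           │Score│ID                      
────────────────┼─────┼────                    
frank2@mail.com │57.9 │1000                    
bob1@mail.com   │76.6 │1001                    
carol63@mail.com│68.4 │1002                    
frank4@mail.com │17.6 │1003                    
bob96@mail.com  │80.0 │1004                    
dave32@mail.com │71.5 │1005                    
frank11@mail.com│32.4 │1006                    
grace84@mail.com│63.7 │1007                    
alice77@mail.com│21.4 │1008                    
                                               
                                               
                                               
                                               
                                               
                                               
                                               
                                               
                                               
                                               
                                               
                                               
                                               
                                               
                                               


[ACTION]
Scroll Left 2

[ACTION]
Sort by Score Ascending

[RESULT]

Email           │Scor▲│ID                      
────────────────┼─────┼────                    
frank4@mail.com │17.6 │1003                    
alice77@mail.com│21.4 │1008                    
frank11@mail.com│32.4 │1006                    
frank2@mail.com │57.9 │1000                    
grace84@mail.com│63.7 │1007                    
carol63@mail.com│68.4 │1002                    
dave32@mail.com │71.5 │1005                    
bob1@mail.com   │76.6 │1001                    
bob96@mail.com  │80.0 │1004                    
                                               
                                               
                                               
                                               
                                               
                                               
                                               
                                               
                                               
                                               
                                               
                                               
                                               
                                               
                                               


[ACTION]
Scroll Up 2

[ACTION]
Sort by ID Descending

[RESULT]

Email           │Score│ID ▼                    
────────────────┼─────┼────                    
alice77@mail.com│21.4 │1008                    
grace84@mail.com│63.7 │1007                    
frank11@mail.com│32.4 │1006                    
dave32@mail.com │71.5 │1005                    
bob96@mail.com  │80.0 │1004                    
frank4@mail.com │17.6 │1003                    
carol63@mail.com│68.4 │1002                    
bob1@mail.com   │76.6 │1001                    
frank2@mail.com │57.9 │1000                    
                                               
                                               
                                               
                                               
                                               
                                               
                                               
                                               
                                               
                                               
                                               
                                               
                                               
                                               
                                               


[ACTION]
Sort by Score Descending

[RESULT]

Email           │Scor▼│ID                      
────────────────┼─────┼────                    
bob96@mail.com  │80.0 │1004                    
bob1@mail.com   │76.6 │1001                    
dave32@mail.com │71.5 │1005                    
carol63@mail.com│68.4 │1002                    
grace84@mail.com│63.7 │1007                    
frank2@mail.com │57.9 │1000                    
frank11@mail.com│32.4 │1006                    
alice77@mail.com│21.4 │1008                    
frank4@mail.com │17.6 │1003                    
                                               
                                               
                                               
                                               
                                               
                                               
                                               
                                               
                                               
                                               
                                               
                                               
                                               
                                               
                                               


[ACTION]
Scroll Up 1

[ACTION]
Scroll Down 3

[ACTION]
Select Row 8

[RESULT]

Email           │Scor▼│ID                      
────────────────┼─────┼────                    
bob96@mail.com  │80.0 │1004                    
bob1@mail.com   │76.6 │1001                    
dave32@mail.com │71.5 │1005                    
carol63@mail.com│68.4 │1002                    
grace84@mail.com│63.7 │1007                    
frank2@mail.com │57.9 │1000                    
frank11@mail.com│32.4 │1006                    
alice77@mail.com│21.4 │1008                    
>rank4@mail.com │17.6 │1003                    
                                               
                                               
                                               
                                               
                                               
                                               
                                               
                                               
                                               
                                               
                                               
                                               
                                               
                                               
                                               


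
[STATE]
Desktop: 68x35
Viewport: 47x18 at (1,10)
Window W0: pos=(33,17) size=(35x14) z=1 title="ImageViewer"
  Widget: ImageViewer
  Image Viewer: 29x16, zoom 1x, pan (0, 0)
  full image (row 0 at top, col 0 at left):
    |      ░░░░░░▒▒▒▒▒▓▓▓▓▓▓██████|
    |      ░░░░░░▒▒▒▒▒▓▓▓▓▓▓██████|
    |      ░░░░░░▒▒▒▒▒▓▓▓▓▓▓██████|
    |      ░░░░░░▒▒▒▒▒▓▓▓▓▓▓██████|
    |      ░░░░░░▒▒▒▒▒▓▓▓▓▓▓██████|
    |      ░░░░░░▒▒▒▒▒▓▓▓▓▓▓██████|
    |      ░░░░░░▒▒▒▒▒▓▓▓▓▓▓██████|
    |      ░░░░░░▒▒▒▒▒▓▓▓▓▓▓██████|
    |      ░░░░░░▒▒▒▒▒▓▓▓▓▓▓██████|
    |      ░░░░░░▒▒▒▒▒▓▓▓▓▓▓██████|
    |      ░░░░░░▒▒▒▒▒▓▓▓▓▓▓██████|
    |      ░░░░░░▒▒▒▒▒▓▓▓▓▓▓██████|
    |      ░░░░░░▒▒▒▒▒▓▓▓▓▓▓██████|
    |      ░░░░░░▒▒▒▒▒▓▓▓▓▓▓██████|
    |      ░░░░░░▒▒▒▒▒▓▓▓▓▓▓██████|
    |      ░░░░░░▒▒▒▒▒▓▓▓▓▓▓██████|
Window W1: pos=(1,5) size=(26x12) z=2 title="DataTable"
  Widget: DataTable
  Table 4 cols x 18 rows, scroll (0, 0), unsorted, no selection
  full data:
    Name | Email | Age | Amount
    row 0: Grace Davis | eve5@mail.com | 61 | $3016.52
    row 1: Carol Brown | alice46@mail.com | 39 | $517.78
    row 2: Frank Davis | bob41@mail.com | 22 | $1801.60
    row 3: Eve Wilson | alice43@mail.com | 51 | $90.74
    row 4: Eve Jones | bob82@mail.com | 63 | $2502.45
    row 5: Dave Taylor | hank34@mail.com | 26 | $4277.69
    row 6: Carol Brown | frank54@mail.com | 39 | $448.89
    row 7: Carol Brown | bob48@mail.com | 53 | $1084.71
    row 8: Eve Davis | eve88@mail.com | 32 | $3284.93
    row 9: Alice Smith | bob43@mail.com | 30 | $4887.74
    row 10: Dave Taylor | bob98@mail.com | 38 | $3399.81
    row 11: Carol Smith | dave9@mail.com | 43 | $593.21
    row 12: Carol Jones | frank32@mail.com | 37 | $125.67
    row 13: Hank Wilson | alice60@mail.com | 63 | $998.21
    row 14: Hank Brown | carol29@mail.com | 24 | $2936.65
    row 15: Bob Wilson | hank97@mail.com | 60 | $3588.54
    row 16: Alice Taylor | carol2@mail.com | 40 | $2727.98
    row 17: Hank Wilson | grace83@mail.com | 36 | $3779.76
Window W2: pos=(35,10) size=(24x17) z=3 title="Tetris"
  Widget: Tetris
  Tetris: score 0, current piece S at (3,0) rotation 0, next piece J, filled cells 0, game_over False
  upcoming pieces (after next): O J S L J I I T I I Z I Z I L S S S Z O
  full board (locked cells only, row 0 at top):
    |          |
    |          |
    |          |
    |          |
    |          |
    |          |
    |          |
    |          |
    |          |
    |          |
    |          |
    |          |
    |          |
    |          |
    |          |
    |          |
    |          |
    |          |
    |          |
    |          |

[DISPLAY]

┃Grace Davis │eve5@mail.c┃        ┏━━━━━━━━━━━━
┃Carol Brown │alice46@mai┃        ┃ Tetris     
┃Frank Davis │bob41@mail.┃        ┠────────────
┃Eve Wilson  │alice43@mai┃        ┃          │N
┃Eve Jones   │bob82@mail.┃        ┃          │█
┃Dave Taylor │hank34@mail┃        ┃          │█
┗━━━━━━━━━━━━━━━━━━━━━━━━┛        ┃          │ 
                                ┏━┃          │ 
                                ┃ ┃          │ 
                                ┠─┃          │S
                                ┃ ┃          │0
                                ┃ ┃          │ 
                                ┃ ┃          │ 
                                ┃ ┃          │ 
                                ┃ ┃          │ 
                                ┃ ┃          │ 
                                ┃ ┗━━━━━━━━━━━━
                                ┃      ░░░░░░▒▒


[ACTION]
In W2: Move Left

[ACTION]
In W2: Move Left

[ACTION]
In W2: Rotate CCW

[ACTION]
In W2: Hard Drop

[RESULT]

┃Grace Davis │eve5@mail.c┃        ┏━━━━━━━━━━━━
┃Carol Brown │alice46@mai┃        ┃ Tetris     
┃Frank Davis │bob41@mail.┃        ┠────────────
┃Eve Wilson  │alice43@mai┃        ┃          │N
┃Eve Jones   │bob82@mail.┃        ┃          │▓
┃Dave Taylor │hank34@mail┃        ┃          │▓
┗━━━━━━━━━━━━━━━━━━━━━━━━┛        ┃          │ 
                                ┏━┃          │ 
                                ┃ ┃          │ 
                                ┠─┃          │S
                                ┃ ┃          │0
                                ┃ ┃          │ 
                                ┃ ┃          │ 
                                ┃ ┃ ░        │ 
                                ┃ ┃ ░░       │ 
                                ┃ ┃  ░       │ 
                                ┃ ┗━━━━━━━━━━━━
                                ┃      ░░░░░░▒▒


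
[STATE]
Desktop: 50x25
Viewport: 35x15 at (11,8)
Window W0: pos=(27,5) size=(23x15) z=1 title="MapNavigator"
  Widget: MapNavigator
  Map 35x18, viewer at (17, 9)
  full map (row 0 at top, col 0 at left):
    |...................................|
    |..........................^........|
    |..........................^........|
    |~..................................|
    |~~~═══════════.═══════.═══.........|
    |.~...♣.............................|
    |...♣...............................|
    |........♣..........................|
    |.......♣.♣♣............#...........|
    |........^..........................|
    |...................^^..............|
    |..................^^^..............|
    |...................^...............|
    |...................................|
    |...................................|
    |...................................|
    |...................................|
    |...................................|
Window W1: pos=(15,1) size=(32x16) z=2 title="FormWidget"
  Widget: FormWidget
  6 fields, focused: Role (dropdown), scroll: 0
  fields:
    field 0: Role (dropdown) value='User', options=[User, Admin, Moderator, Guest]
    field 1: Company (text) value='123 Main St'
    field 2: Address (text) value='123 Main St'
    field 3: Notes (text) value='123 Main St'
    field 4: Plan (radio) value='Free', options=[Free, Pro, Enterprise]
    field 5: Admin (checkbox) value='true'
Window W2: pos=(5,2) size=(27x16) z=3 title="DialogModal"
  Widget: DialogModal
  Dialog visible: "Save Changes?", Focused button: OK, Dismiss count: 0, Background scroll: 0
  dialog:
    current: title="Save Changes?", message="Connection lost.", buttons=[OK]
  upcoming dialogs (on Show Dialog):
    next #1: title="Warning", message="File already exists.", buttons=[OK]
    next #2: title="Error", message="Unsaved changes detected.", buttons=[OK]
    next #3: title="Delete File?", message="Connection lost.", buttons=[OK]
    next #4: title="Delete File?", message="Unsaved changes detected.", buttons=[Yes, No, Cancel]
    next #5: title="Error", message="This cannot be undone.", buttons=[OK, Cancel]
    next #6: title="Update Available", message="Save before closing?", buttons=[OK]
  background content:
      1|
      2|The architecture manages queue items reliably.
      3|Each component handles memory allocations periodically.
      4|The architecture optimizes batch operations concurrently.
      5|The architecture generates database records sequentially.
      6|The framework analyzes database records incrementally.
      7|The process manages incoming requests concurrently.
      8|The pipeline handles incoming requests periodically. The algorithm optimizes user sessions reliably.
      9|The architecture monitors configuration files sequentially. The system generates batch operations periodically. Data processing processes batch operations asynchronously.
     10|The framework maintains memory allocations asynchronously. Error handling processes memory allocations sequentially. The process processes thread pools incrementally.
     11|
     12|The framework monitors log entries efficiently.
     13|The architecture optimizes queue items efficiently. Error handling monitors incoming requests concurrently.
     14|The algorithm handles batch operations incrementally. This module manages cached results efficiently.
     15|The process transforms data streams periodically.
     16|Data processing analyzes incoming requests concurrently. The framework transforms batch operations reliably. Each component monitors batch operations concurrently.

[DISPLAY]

────────────────┐ize┃) Free  ( ) Pr
Save Changes?   │ate┃]             
onnection lost. │ da┃              
     [OK]       │com┃              
────────────────┘nco┃              
rchitecture monitors┃              
ramework maintains m┃              
                    ┃              
ramework monitors lo┃━━━━━━━━━━━━━━
━━━━━━━━━━━━━━━━━━━━┛..............
                ┃..................
                ┗━━━━━━━━━━━━━━━━━━
                                   
                                   
                                   


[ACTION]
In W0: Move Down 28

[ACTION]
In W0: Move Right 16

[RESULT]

────────────────┐ize┃) Free  ( ) Pr
Save Changes?   │ate┃]             
onnection lost. │ da┃              
     [OK]       │com┃              
────────────────┘nco┃              
rchitecture monitors┃              
ramework maintains m┃              
                    ┃              
ramework monitors lo┃━━━━━━━━━━━━━━
━━━━━━━━━━━━━━━━━━━━┛              
                ┃                  
                ┗━━━━━━━━━━━━━━━━━━
                                   
                                   
                                   


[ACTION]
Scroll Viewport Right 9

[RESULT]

────────────┐ize┃) Free  ( ) Pr┃  ┃
 Changes?   │ate┃]             ┃  ┃
ction lost. │ da┃              ┃  ┃
 [OK]       │com┃              ┃  ┃
────────────┘nco┃              ┃  ┃
tecture monitors┃              ┃  ┃
work maintains m┃              ┃  ┃
                ┃              ┃  ┃
work monitors lo┃━━━━━━━━━━━━━━┛  ┃
━━━━━━━━━━━━━━━━┛                 ┃
            ┃                     ┃
            ┗━━━━━━━━━━━━━━━━━━━━━┛
                                   
                                   
                                   


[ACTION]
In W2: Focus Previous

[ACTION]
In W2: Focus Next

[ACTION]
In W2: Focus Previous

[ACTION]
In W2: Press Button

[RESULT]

tecture optimize┃) Free  ( ) Pr┃  ┃
tecture generate┃]             ┃  ┃
work analyzes da┃              ┃  ┃
ss manages incom┃              ┃  ┃
ine handles inco┃              ┃  ┃
tecture monitors┃              ┃  ┃
work maintains m┃              ┃  ┃
                ┃              ┃  ┃
work monitors lo┃━━━━━━━━━━━━━━┛  ┃
━━━━━━━━━━━━━━━━┛                 ┃
            ┃                     ┃
            ┗━━━━━━━━━━━━━━━━━━━━━┛
                                   
                                   
                                   


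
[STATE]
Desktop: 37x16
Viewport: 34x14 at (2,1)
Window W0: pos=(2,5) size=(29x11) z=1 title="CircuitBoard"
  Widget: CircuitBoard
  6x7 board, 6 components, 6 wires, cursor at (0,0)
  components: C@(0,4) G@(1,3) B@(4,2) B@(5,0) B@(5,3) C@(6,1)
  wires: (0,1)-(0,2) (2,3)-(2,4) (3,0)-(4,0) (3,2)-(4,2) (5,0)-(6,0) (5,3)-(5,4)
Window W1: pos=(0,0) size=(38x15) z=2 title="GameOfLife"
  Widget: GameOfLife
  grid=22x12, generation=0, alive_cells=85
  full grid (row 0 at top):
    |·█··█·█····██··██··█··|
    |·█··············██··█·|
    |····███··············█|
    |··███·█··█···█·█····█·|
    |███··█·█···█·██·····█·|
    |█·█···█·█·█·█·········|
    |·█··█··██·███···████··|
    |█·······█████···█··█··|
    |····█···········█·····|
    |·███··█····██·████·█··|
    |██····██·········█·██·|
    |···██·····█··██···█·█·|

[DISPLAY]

GameOfLife                        
──────────────────────────────────
en: 0                             
█··············██··█·             
···███··············█             
·███·█··█···█·█····█·             
██··█·█···█·██·····█·             
·█···█·█·█·█·········             
█··█··██·███···████··             
·······█████···█··█··             
···█···········█·····             
███··█····██·████·█··             
█····██·········█·██·             
━━━━━━━━━━━━━━━━━━━━━━━━━━━━━━━━━━


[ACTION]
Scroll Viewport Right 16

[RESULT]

ameOfLife                         
──────────────────────────────────
n: 0                              
··············██··█·              
··███··············█              
███·█··█···█·█····█·              
█··█·█···█·██·····█·              
█···█·█·█·█·········              
··█··██·███···████··              
······█████···█··█··              
··█···········█·····              
██··█····██·████·█··              
····██·········█·██·              
━━━━━━━━━━━━━━━━━━━━━━━━━━━━━━━━━━


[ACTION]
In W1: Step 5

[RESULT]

ameOfLife                         
──────────────────────────────────
n: 5                              
········█·······███·              
··················█·              
········█···██·██·█·              
·█·███···███····█···              
···············██···              
····██·········██·██              
█···█··········██·██              
·█···············█··              
····················              
···█·██·············              
━━━━━━━━━━━━━━━━━━━━━━━━━━━━━━━━━━


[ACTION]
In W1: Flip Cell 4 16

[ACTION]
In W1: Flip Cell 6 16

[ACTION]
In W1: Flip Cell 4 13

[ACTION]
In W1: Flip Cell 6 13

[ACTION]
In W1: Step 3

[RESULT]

ameOfLife                         
──────────────────────────────────
n: 8                              
················█··█              
···············██·██              
····················              
···██·······██······              
··██·█·······██·····              
████·██·······█···██              
██··██···········█·█              
················███·              
·················██·              
·····██·············              
━━━━━━━━━━━━━━━━━━━━━━━━━━━━━━━━━━


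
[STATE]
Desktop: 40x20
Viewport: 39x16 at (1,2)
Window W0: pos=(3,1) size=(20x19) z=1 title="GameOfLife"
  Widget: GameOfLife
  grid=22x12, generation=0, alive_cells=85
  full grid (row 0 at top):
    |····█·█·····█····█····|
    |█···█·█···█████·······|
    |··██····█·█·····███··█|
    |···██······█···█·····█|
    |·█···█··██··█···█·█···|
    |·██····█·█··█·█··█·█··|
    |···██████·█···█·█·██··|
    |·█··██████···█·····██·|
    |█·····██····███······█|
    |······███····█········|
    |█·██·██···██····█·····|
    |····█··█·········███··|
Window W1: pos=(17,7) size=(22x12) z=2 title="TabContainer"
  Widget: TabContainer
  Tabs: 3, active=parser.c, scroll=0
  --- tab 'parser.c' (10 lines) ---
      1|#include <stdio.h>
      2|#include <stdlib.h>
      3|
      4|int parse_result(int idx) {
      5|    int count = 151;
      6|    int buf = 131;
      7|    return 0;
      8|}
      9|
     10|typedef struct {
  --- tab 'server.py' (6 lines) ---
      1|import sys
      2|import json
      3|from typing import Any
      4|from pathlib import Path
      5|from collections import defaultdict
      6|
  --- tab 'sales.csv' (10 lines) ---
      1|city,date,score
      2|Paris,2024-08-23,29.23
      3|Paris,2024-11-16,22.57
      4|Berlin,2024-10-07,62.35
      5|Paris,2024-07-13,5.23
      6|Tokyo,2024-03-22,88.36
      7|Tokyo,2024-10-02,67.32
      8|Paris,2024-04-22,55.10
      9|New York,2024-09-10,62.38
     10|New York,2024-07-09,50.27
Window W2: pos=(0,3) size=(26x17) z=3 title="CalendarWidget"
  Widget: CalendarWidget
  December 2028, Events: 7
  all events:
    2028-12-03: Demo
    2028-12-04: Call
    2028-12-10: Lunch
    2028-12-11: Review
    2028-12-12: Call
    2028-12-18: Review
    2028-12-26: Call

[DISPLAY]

  ┃ GameOfLife       ┃                 
━━━━━━━━━━━━━━━━━━━━━━━━┓              
 CalendarWidget         ┃              
────────────────────────┨              
     December 2028      ┃              
Mo Tu We Th Fr Sa Su    ┃━━━━━━━━━━━━┓ 
             1  2  3*   ┃ainer       ┃ 
 4*  5  6  7  8  9 10*  ┃────────────┨ 
11* 12* 13 14 15 16 17  ┃c]│ server.p┃ 
18* 19 20 21 22 23 24   ┃────────────┃ 
25 26* 27 28 29 30 31   ┃ <stdio.h>  ┃ 
                        ┃ <stdlib.h> ┃ 
                        ┃            ┃ 
                        ┃e_result(int┃ 
                        ┃count = 151;┃ 
                        ┃buf = 131;  ┃ 


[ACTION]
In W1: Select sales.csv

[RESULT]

  ┃ GameOfLife       ┃                 
━━━━━━━━━━━━━━━━━━━━━━━━┓              
 CalendarWidget         ┃              
────────────────────────┨              
     December 2028      ┃              
Mo Tu We Th Fr Sa Su    ┃━━━━━━━━━━━━┓ 
             1  2  3*   ┃ainer       ┃ 
 4*  5  6  7  8  9 10*  ┃────────────┨ 
11* 12* 13 14 15 16 17  ┃c │ server.p┃ 
18* 19 20 21 22 23 24   ┃────────────┃ 
25 26* 27 28 29 30 31   ┃e,score     ┃ 
                        ┃24-08-23,29.┃ 
                        ┃24-11-16,22.┃ 
                        ┃024-10-07,62┃ 
                        ┃24-07-13,5.2┃ 
                        ┃24-03-22,88.┃ 


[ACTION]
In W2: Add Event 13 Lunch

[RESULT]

  ┃ GameOfLife       ┃                 
━━━━━━━━━━━━━━━━━━━━━━━━┓              
 CalendarWidget         ┃              
────────────────────────┨              
     December 2028      ┃              
Mo Tu We Th Fr Sa Su    ┃━━━━━━━━━━━━┓ 
             1  2  3*   ┃ainer       ┃ 
 4*  5  6  7  8  9 10*  ┃────────────┨ 
11* 12* 13* 14 15 16 17 ┃c │ server.p┃ 
18* 19 20 21 22 23 24   ┃────────────┃ 
25 26* 27 28 29 30 31   ┃e,score     ┃ 
                        ┃24-08-23,29.┃ 
                        ┃24-11-16,22.┃ 
                        ┃024-10-07,62┃ 
                        ┃24-07-13,5.2┃ 
                        ┃24-03-22,88.┃ 


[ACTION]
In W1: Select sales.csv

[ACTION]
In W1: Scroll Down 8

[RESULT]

  ┃ GameOfLife       ┃                 
━━━━━━━━━━━━━━━━━━━━━━━━┓              
 CalendarWidget         ┃              
────────────────────────┨              
     December 2028      ┃              
Mo Tu We Th Fr Sa Su    ┃━━━━━━━━━━━━┓ 
             1  2  3*   ┃ainer       ┃ 
 4*  5  6  7  8  9 10*  ┃────────────┨ 
11* 12* 13* 14 15 16 17 ┃c │ server.p┃ 
18* 19 20 21 22 23 24   ┃────────────┃ 
25 26* 27 28 29 30 31   ┃,2024-09-10,┃ 
                        ┃,2024-07-09,┃ 
                        ┃            ┃ 
                        ┃            ┃ 
                        ┃            ┃ 
                        ┃            ┃ 
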